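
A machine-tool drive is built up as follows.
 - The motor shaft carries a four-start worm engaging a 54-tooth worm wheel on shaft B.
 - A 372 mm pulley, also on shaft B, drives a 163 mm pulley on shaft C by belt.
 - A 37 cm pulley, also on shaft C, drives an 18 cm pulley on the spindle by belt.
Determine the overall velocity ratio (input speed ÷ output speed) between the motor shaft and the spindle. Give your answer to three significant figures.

Each stage contributes driven/driver: worm 54/4 = 13.5, belt 163/372 = 0.43817, belt 18/37 = 0.48649.
Overall: 13.5 × 0.43817 × 0.48649 = 2.8777.

2.88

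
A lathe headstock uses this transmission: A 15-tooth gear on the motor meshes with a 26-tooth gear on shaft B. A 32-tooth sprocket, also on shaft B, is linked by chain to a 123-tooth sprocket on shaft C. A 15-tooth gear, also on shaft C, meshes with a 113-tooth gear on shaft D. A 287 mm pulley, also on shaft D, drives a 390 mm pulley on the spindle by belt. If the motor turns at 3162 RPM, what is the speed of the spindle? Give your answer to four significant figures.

Gear mesh: ratio = 26/15 = 1.7333, so shaft B turns at 3162 / 1.7333 = 1824.2 RPM.
Chain: ratio = 123/32 = 3.8438, so shaft C turns at 1824.2 / 3.8438 = 474.6 RPM.
Gear mesh: ratio = 113/15 = 7.5333, so shaft D turns at 474.6 / 7.5333 = 63 RPM.
Belt: ratio = 390/287 = 1.3589, so the spindle turns at 63 / 1.3589 = 46.361 RPM.

46.36 RPM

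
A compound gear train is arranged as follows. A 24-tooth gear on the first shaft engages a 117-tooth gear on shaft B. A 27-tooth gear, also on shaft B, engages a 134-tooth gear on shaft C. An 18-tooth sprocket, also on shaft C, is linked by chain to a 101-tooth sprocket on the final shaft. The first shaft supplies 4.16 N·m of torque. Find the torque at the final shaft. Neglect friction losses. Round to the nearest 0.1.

564.8 N·m

Gear mesh: ratio = 117/24 = 4.875; torque at shaft B = 4.16 × 4.875 = 20.28 N·m.
Gear mesh: ratio = 134/27 = 4.963; torque at shaft C = 20.28 × 4.963 = 100.65 N·m.
Chain: ratio = 101/18 = 5.6111; torque at the final shaft = 100.65 × 5.6111 = 564.75 N·m.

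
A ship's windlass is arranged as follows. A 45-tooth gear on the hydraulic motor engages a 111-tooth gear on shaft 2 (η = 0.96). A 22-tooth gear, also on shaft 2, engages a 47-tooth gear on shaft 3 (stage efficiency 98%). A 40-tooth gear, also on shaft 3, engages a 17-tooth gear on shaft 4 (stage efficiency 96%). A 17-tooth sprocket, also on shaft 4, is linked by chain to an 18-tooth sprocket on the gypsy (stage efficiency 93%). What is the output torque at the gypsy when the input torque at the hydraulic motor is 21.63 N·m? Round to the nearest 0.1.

43.1 N·m

gear mesh 111/45 = 2.4667 → τ = 21.63·2.4667·0.96 = 51.22 N·m
gear mesh 47/22 = 2.1364 → τ = 51.22·2.1364·0.98 = 107.24 N·m
gear mesh 17/40 = 0.425 → τ = 107.24·0.425·0.96 = 43.752 N·m
chain 18/17 = 1.0588 → τ = 43.752·1.0588·0.93 = 43.083 N·m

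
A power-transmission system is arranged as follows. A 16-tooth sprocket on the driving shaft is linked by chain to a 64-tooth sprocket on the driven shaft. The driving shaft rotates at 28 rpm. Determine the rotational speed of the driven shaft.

7 rpm

Chain: ratio = 64/16 = 4, so the driven shaft turns at 28 / 4 = 7 rpm.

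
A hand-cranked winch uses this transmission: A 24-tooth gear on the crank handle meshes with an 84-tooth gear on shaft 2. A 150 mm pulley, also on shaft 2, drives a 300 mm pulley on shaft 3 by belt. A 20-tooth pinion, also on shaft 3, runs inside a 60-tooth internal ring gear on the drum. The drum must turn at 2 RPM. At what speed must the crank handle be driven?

Overall ratio R = 3.5 × 2 × 3 = 21.
Required input speed = output speed × R = 2 × 21 = 42 RPM.

42 RPM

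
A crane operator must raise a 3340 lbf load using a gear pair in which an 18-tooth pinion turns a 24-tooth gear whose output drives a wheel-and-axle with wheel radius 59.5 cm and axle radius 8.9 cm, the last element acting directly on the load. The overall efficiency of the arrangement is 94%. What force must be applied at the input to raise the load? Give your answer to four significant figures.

398.6 lbf

Gear pair MA = 24/18 = 1.3333.
Wheel-and-axle MA = R/r = 59.5/8.9 = 6.6854.
Combined ideal MA = 1.3333 × 6.6854 = 8.9139.
Actual MA = 8.9139 × 0.94 = 8.379.
Effort = load / actual MA = 3340 / 8.379 = 398.61 lbf.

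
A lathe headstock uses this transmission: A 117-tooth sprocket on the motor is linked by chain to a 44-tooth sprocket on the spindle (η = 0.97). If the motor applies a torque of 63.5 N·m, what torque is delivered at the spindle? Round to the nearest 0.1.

After the chain (44/117): 63.5 × 0.37607 × 0.97 = 23.164 N·m

23.2 N·m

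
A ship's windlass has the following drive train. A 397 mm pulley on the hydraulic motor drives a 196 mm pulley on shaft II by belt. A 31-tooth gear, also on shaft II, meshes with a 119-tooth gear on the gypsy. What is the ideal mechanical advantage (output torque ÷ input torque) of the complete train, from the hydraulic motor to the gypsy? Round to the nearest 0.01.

1.90

Each stage contributes driven/driver: belt 196/397 = 0.4937, gear mesh 119/31 = 3.8387.
Overall: 0.4937 × 3.8387 = 1.8952.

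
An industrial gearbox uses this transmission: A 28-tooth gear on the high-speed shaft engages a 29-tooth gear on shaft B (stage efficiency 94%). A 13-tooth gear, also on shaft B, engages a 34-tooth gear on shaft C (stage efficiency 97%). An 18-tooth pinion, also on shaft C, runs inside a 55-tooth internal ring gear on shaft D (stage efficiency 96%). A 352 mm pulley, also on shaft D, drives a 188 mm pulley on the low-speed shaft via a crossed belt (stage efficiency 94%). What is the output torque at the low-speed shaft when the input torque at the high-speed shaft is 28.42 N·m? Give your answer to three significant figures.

103 N·m

Gear mesh: ratio = 29/28 = 1.0357; torque at shaft B = 28.42 × 1.0357 × 0.94 = 27.669 N·m.
Gear mesh: ratio = 34/13 = 2.6154; torque at shaft C = 27.669 × 2.6154 × 0.97 = 70.194 N·m.
Internal gear: ratio = 55/18 = 3.0556; torque at shaft D = 70.194 × 3.0556 × 0.96 = 205.9 N·m.
Belt: ratio = 188/352 = 0.53409; torque at the low-speed shaft = 205.9 × 0.53409 × 0.94 = 103.37 N·m.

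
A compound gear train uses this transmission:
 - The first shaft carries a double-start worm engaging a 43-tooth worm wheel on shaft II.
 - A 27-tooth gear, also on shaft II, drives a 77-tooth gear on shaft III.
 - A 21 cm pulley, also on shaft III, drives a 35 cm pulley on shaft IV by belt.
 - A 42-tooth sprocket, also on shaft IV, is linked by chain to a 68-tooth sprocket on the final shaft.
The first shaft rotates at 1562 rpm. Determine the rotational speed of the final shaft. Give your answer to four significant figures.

Worm: ratio = 43/2 = 21.5, so shaft II turns at 1562 / 21.5 = 72.651 rpm.
Gear mesh: ratio = 77/27 = 2.8519, so shaft III turns at 72.651 / 2.8519 = 25.475 rpm.
Belt: ratio = 35/21 = 1.6667, so shaft IV turns at 25.475 / 1.6667 = 15.285 rpm.
Chain: ratio = 68/42 = 1.619, so the final shaft turns at 15.285 / 1.619 = 9.4408 rpm.

9.441 rpm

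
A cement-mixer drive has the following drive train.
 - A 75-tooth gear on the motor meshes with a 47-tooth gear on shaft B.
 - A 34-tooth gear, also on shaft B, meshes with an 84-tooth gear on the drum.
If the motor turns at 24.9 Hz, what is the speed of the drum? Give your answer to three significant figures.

16.1 Hz

Gear mesh: ratio = 47/75 = 0.62667, so shaft B turns at 24.9 / 0.62667 = 39.734 Hz.
Gear mesh: ratio = 84/34 = 2.4706, so the drum turns at 39.734 / 2.4706 = 16.083 Hz.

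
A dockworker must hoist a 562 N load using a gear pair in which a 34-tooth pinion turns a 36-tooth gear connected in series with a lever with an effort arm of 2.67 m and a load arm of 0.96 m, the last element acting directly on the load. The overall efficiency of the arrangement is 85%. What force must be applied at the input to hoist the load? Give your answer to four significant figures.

224.5 N

Gear pair MA = 36/34 = 1.0588.
Lever MA = effort arm / load arm = 2.67/0.96 = 2.7812.
Combined ideal MA = 1.0588 × 2.7812 = 2.9449.
Actual MA = 2.9449 × 0.85 = 2.5031.
Effort = load / actual MA = 562 / 2.5031 = 224.52 N.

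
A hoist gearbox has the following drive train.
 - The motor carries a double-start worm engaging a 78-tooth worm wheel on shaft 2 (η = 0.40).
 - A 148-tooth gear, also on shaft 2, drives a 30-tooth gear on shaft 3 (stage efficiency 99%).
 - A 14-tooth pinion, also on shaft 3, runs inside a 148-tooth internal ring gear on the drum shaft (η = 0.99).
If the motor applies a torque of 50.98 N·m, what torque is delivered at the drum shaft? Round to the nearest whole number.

Worm: ratio = 78/2 = 39; torque at shaft 2 = 50.98 × 39 × 0.40 = 795.29 N·m.
Gear mesh: ratio = 30/148 = 0.2027; torque at shaft 3 = 795.29 × 0.2027 × 0.99 = 159.59 N·m.
Internal gear: ratio = 148/14 = 10.571; torque at the drum shaft = 159.59 × 10.571 × 0.99 = 1670.3 N·m.

1670 N·m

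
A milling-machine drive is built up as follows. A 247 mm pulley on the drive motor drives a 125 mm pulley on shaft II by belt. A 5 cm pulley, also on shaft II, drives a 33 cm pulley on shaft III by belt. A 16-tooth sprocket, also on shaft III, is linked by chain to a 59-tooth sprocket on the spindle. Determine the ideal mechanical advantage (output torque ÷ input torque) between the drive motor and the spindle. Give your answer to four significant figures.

12.32

Each stage contributes driven/driver: belt 125/247 = 0.50607, belt 33/5 = 6.6, chain 59/16 = 3.6875.
Overall: 0.50607 × 6.6 × 3.6875 = 12.317.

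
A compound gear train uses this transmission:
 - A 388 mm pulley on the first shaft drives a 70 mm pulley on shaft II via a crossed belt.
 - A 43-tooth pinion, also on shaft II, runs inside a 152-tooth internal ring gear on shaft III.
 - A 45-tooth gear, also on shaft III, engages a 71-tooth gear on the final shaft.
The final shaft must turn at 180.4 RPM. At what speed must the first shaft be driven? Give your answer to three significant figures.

182 RPM

Overall ratio R = 0.18041 × 3.5349 × 1.5778 = 1.0062.
Required input speed = output speed × R = 180.4 × 1.0062 = 181.52 RPM.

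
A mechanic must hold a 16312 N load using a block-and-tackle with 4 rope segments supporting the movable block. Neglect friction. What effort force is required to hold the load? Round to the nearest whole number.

4078 N

Block-and-tackle MA = number of supporting rope parts = 4.
Effort = load / MA = 16312 / 4 = 4078 N.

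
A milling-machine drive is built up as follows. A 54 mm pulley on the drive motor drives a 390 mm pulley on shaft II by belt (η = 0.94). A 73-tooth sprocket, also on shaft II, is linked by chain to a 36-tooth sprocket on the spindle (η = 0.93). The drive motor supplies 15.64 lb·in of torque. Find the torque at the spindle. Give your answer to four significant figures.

Belt: ratio = 390/54 = 7.2222; torque at shaft II = 15.64 × 7.2222 × 0.94 = 106.18 lb·in.
Chain: ratio = 36/73 = 0.49315; torque at the spindle = 106.18 × 0.49315 × 0.93 = 48.697 lb·in.

48.70 lb·in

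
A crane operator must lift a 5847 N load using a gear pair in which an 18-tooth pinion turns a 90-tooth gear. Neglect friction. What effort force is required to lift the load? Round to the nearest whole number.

1169 N

Gear pair MA = 90/18 = 5.
Effort = load / MA = 5847 / 5 = 1169.4 N.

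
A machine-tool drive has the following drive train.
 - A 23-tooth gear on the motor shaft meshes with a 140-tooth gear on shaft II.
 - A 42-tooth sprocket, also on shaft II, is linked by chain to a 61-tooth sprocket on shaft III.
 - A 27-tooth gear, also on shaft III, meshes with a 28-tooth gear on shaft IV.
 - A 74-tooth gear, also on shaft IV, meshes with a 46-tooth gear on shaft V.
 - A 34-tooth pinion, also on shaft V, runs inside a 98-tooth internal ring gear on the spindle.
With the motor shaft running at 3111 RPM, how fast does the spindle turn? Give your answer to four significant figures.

gear mesh 140/23 = 6.087 → 3111/6.087 = 511.09 RPM
chain 61/42 = 1.4524 → 511.09/1.4524 = 351.9 RPM
gear mesh 28/27 = 1.037 → 351.9/1.037 = 339.33 RPM
gear mesh 46/74 = 0.62162 → 339.33/0.62162 = 545.88 RPM
internal gear 98/34 = 2.8824 → 545.88/2.8824 = 189.39 RPM

189.4 RPM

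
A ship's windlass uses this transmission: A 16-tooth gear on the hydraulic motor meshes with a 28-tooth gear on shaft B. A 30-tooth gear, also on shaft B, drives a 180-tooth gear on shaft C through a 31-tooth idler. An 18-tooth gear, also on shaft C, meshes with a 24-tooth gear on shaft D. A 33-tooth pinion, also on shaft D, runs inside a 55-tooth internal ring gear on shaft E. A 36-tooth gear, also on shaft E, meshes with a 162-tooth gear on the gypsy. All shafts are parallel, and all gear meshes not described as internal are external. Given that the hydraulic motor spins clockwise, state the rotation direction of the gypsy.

the hydraulic motor → shaft B: external mesh, 1 reversal → CCW.
shaft B → shaft C: driver → idler → driven is 2 external meshes, 2 reversals → CCW.
shaft C → shaft D: external mesh, 1 reversal → CW.
shaft D → shaft E: internal mesh, same direction → CW.
shaft E → the gypsy: external mesh, 1 reversal → CCW.
5 reversals in total — an odd number — so the gypsy turns opposite to the hydraulic motor.

counterclockwise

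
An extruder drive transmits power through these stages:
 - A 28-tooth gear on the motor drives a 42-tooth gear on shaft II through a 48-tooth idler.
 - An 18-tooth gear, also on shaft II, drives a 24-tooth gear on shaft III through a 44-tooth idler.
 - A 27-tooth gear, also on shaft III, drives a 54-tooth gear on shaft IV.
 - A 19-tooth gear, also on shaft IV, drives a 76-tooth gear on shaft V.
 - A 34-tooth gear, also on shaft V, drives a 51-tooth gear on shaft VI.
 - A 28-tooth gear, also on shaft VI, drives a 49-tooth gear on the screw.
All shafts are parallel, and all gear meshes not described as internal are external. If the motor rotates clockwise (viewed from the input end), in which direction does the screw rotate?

the motor → shaft II: driver → idler → driven is 2 external meshes, 2 reversals → CW.
shaft II → shaft III: driver → idler → driven is 2 external meshes, 2 reversals → CW.
shaft III → shaft IV: external mesh, 1 reversal → CCW.
shaft IV → shaft V: external mesh, 1 reversal → CW.
shaft V → shaft VI: external mesh, 1 reversal → CCW.
shaft VI → the screw: external mesh, 1 reversal → CW.
8 reversals in total — an even number — so the screw turns the same way as the motor.

clockwise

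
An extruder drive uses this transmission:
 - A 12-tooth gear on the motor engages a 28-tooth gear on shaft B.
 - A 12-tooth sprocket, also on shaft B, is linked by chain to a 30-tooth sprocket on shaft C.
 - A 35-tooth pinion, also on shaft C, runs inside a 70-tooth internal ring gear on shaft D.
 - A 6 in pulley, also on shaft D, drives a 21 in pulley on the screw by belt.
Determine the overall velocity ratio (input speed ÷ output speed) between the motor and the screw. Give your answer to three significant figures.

Each stage contributes driven/driver: gear mesh 28/12 = 2.3333, chain 30/12 = 2.5, internal gear 70/35 = 2, belt 21/6 = 3.5.
Overall: 2.3333 × 2.5 × 2 × 3.5 = 40.833.

40.8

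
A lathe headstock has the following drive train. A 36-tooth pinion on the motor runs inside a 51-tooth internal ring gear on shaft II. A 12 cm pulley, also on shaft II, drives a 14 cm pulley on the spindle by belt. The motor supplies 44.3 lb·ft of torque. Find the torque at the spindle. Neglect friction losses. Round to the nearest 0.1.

Internal gear: ratio = 51/36 = 1.4167; torque at shaft II = 44.3 × 1.4167 = 62.758 lb·ft.
Belt: ratio = 14/12 = 1.1667; torque at the spindle = 62.758 × 1.1667 = 73.218 lb·ft.

73.2 lb·ft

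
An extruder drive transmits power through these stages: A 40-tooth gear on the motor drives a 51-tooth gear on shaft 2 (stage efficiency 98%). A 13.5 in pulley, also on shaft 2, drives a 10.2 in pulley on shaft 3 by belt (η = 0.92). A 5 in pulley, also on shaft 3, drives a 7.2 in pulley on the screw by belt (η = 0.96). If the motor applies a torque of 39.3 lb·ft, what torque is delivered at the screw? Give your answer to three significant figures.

Gear mesh: ratio = 51/40 = 1.275; torque at shaft 2 = 39.3 × 1.275 × 0.98 = 49.105 lb·ft.
Belt: ratio = 10.2/13.5 = 0.75556; torque at shaft 3 = 49.105 × 0.75556 × 0.92 = 34.134 lb·ft.
Belt: ratio = 7.2/5 = 1.44; torque at the screw = 34.134 × 1.44 × 0.96 = 47.186 lb·ft.

47.2 lb·ft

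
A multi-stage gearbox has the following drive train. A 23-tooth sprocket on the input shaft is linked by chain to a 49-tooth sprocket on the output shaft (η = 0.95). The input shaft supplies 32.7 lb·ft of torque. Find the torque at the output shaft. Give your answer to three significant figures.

Chain: ratio = 49/23 = 2.1304; torque at the output shaft = 32.7 × 2.1304 × 0.95 = 66.182 lb·ft.

66.2 lb·ft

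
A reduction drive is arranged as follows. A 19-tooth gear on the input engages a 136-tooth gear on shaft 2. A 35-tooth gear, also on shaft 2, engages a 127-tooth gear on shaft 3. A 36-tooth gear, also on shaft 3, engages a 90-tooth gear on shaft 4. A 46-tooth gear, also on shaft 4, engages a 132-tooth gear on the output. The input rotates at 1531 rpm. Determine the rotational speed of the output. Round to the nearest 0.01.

8.22 rpm

gear mesh 136/19 = 7.1579 → 1531/7.1579 = 213.89 rpm
gear mesh 127/35 = 3.6286 → 213.89/3.6286 = 58.946 rpm
gear mesh 90/36 = 2.5 → 58.946/2.5 = 23.578 rpm
gear mesh 132/46 = 2.8696 → 23.578/2.8696 = 8.2167 rpm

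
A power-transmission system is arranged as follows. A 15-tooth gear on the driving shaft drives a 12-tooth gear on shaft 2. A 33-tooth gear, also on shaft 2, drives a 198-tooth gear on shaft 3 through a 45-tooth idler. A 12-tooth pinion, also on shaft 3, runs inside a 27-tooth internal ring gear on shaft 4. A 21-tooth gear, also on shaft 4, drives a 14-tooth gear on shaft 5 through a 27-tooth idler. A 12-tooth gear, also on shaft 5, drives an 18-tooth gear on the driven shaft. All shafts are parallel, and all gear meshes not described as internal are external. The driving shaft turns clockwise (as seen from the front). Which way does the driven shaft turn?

the driving shaft → shaft 2: external mesh, 1 reversal → CCW.
shaft 2 → shaft 3: driver → idler → driven is 2 external meshes, 2 reversals → CCW.
shaft 3 → shaft 4: internal mesh, same direction → CCW.
shaft 4 → shaft 5: driver → idler → driven is 2 external meshes, 2 reversals → CCW.
shaft 5 → the driven shaft: external mesh, 1 reversal → CW.
6 reversals in total — an even number — so the driven shaft turns the same way as the driving shaft.

clockwise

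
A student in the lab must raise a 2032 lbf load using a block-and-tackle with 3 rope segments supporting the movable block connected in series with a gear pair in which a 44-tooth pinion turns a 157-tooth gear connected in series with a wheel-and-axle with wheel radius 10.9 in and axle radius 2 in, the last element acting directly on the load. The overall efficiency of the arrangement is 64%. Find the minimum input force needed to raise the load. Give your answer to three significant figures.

54.4 lbf

Block-and-tackle MA = number of supporting rope parts = 3.
Gear pair MA = 157/44 = 3.5682.
Wheel-and-axle MA = R/r = 10.9/2 = 5.45.
Combined ideal MA = 3 × 3.5682 × 5.45 = 58.34.
Actual MA = 58.34 × 0.64 = 37.337.
Effort = load / actual MA = 2032 / 37.337 = 54.423 lbf.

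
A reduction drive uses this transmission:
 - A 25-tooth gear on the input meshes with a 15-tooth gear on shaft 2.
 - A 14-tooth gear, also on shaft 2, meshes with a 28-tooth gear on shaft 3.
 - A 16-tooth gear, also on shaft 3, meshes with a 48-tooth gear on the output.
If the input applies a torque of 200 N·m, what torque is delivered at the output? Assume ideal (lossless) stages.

After the gear mesh (15/25): 200 × 0.6 = 120 N·m
After the gear mesh (28/14): 120 × 2 = 240 N·m
After the gear mesh (48/16): 240 × 3 = 720 N·m

720 N·m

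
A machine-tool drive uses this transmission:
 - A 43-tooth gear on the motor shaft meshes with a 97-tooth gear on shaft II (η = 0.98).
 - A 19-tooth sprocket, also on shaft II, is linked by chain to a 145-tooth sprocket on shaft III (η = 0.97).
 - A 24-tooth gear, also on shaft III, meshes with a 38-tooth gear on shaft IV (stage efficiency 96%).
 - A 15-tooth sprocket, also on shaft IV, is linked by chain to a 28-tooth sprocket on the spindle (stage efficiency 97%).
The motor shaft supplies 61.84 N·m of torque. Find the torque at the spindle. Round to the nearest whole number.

2785 N·m

Gear mesh: ratio = 97/43 = 2.2558; torque at shaft II = 61.84 × 2.2558 × 0.98 = 136.71 N·m.
Chain: ratio = 145/19 = 7.6316; torque at shaft III = 136.71 × 7.6316 × 0.97 = 1012 N·m.
Gear mesh: ratio = 38/24 = 1.5833; torque at shaft IV = 1012 × 1.5833 × 0.96 = 1538.3 N·m.
Chain: ratio = 28/15 = 1.8667; torque at the spindle = 1538.3 × 1.8667 × 0.97 = 2785.3 N·m.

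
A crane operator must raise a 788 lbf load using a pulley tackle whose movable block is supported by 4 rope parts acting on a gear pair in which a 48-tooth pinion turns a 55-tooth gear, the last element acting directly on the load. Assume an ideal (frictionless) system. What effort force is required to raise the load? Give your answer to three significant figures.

172 lbf

Block-and-tackle MA = number of supporting rope parts = 4.
Gear pair MA = 55/48 = 1.1458.
Combined ideal MA = 4 × 1.1458 = 4.5833.
Effort = load / MA = 788 / 4.5833 = 171.93 lbf.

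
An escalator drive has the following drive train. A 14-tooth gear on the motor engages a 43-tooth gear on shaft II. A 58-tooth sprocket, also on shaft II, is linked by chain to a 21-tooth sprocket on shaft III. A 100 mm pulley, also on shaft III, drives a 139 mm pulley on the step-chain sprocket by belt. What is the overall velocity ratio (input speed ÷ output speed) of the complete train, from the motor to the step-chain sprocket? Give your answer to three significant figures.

Each stage contributes driven/driver: gear mesh 43/14 = 3.0714, chain 21/58 = 0.36207, belt 139/100 = 1.39.
Overall: 3.0714 × 0.36207 × 1.39 = 1.5458.

1.55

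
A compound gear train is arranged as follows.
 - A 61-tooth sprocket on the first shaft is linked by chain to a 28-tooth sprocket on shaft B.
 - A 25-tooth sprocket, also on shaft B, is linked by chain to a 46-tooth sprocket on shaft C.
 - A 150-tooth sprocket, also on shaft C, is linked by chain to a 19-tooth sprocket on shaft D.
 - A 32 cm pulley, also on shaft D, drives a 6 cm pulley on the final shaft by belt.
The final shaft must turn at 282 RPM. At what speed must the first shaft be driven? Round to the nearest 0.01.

5.66 RPM

Overall ratio R = 0.45902 × 1.84 × 0.12667 × 0.1875 = 0.020059.
Required input speed = output speed × R = 282 × 0.020059 = 5.6566 RPM.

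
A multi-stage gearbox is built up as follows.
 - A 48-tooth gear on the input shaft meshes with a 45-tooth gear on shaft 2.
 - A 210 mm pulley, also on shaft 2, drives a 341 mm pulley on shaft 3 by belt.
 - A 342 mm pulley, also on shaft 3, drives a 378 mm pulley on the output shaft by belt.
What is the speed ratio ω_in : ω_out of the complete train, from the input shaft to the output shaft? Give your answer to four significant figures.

Each stage contributes driven/driver: gear mesh 45/48 = 0.9375, belt 341/210 = 1.6238, belt 378/342 = 1.1053.
Overall: 0.9375 × 1.6238 × 1.1053 = 1.6826.

1.683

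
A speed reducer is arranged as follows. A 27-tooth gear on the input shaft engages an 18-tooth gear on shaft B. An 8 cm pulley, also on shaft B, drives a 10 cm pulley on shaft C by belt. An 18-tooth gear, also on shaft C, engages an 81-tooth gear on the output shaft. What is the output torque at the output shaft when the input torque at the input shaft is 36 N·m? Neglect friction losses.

135 N·m

After the gear mesh (18/27): 36 × 0.66667 = 24 N·m
After the belt (10/8): 24 × 1.25 = 30 N·m
After the gear mesh (81/18): 30 × 4.5 = 135 N·m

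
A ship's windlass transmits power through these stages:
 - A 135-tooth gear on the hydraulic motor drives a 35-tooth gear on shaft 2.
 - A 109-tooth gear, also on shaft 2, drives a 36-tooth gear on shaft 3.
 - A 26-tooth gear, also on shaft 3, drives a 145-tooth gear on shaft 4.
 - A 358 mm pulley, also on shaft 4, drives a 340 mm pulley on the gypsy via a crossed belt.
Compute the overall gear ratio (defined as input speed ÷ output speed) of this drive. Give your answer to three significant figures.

Each stage contributes driven/driver: gear mesh 35/135 = 0.25926, gear mesh 36/109 = 0.33028, gear mesh 145/26 = 5.5769, belt 340/358 = 0.94972.
Overall: 0.25926 × 0.33028 × 5.5769 × 0.94972 = 0.45352.

0.454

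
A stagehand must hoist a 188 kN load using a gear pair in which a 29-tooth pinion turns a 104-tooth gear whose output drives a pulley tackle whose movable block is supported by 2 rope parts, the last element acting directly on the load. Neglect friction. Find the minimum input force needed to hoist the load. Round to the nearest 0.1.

26.2 kN

Gear pair MA = 104/29 = 3.5862.
Block-and-tackle MA = number of supporting rope parts = 2.
Combined ideal MA = 3.5862 × 2 = 7.1724.
Effort = load / MA = 188 / 7.1724 = 26.212 kN.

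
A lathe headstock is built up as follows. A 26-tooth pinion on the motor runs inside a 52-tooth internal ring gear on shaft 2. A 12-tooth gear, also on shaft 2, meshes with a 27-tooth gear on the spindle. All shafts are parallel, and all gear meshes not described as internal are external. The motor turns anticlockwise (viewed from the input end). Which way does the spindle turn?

the motor → shaft 2: internal mesh, same direction → CCW.
shaft 2 → the spindle: external mesh, 1 reversal → CW.
1 reversal in total — an odd number — so the spindle turns opposite to the motor.

clockwise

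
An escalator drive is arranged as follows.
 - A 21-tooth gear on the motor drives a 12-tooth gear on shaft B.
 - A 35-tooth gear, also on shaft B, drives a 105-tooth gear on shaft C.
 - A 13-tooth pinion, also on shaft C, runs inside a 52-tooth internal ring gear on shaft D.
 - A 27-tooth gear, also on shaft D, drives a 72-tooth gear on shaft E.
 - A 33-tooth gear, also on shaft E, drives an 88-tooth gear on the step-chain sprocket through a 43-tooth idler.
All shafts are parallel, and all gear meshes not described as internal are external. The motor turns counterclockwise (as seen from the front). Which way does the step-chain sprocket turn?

clockwise

the motor → shaft B: external mesh, 1 reversal → CW.
shaft B → shaft C: external mesh, 1 reversal → CCW.
shaft C → shaft D: internal mesh, same direction → CCW.
shaft D → shaft E: external mesh, 1 reversal → CW.
shaft E → the step-chain sprocket: driver → idler → driven is 2 external meshes, 2 reversals → CW.
5 reversals in total — an odd number — so the step-chain sprocket turns opposite to the motor.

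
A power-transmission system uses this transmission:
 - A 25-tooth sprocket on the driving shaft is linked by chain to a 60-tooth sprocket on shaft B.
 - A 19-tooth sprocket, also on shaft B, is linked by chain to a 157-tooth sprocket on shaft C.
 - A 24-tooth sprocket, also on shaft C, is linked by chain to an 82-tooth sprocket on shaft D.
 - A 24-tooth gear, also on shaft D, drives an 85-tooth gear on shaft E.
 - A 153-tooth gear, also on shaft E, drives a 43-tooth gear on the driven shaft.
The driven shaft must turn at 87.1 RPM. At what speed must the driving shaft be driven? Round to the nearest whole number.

Overall ratio R = 2.4 × 8.2632 × 3.4167 × 3.5417 × 0.28105 = 67.444.
Required input speed = output speed × R = 87.1 × 67.444 = 5874.4 RPM.

5874 RPM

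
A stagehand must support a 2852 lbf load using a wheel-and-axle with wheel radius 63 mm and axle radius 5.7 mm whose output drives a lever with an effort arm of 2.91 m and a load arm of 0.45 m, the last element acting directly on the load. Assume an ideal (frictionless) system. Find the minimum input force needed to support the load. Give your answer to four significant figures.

Wheel-and-axle MA = R/r = 63/5.7 = 11.053.
Lever MA = effort arm / load arm = 2.91/0.45 = 6.4667.
Combined ideal MA = 11.053 × 6.4667 = 71.474.
Effort = load / MA = 2852 / 71.474 = 39.903 lbf.

39.90 lbf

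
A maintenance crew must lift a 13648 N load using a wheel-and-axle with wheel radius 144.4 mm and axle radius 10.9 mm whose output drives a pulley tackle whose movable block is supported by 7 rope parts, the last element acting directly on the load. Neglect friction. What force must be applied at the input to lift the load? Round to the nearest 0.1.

Wheel-and-axle MA = R/r = 144.4/10.9 = 13.248.
Block-and-tackle MA = number of supporting rope parts = 7.
Combined ideal MA = 13.248 × 7 = 92.734.
Effort = load / MA = 13648 / 92.734 = 147.17 N.

147.2 N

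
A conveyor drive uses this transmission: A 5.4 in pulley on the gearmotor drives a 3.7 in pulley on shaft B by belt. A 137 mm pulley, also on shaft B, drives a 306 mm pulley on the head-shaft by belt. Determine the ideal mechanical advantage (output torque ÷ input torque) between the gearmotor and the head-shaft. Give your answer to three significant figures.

1.53

Each stage contributes driven/driver: belt 3.7/5.4 = 0.68519, belt 306/137 = 2.2336.
Overall: 0.68519 × 2.2336 = 1.5304.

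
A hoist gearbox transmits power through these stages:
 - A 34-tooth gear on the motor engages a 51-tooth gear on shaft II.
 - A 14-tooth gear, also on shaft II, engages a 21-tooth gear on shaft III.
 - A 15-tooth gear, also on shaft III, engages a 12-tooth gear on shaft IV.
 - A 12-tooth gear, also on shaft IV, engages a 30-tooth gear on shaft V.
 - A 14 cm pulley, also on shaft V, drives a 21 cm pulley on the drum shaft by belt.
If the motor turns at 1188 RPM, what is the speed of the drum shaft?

Gear mesh: ratio = 51/34 = 1.5, so shaft II turns at 1188 / 1.5 = 792 RPM.
Gear mesh: ratio = 21/14 = 1.5, so shaft III turns at 792 / 1.5 = 528 RPM.
Gear mesh: ratio = 12/15 = 0.8, so shaft IV turns at 528 / 0.8 = 660 RPM.
Gear mesh: ratio = 30/12 = 2.5, so shaft V turns at 660 / 2.5 = 264 RPM.
Belt: ratio = 21/14 = 1.5, so the drum shaft turns at 264 / 1.5 = 176 RPM.

176 RPM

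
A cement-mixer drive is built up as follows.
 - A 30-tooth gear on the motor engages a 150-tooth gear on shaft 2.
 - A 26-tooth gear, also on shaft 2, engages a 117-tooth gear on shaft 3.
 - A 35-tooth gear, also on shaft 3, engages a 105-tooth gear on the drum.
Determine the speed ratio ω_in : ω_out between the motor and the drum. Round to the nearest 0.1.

Each stage contributes driven/driver: gear mesh 150/30 = 5, gear mesh 117/26 = 4.5, gear mesh 105/35 = 3.
Overall: 5 × 4.5 × 3 = 67.5.

67.5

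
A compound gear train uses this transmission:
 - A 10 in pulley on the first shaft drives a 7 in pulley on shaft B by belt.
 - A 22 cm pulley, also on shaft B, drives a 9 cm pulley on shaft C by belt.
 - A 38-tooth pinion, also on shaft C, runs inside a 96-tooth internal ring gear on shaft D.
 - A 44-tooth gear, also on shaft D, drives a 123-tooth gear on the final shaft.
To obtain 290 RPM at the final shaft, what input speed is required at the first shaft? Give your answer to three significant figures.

586 RPM

Overall ratio R = 0.7 × 0.40909 × 2.5263 × 2.7955 = 2.0224.
Required input speed = output speed × R = 290 × 2.0224 = 586.48 RPM.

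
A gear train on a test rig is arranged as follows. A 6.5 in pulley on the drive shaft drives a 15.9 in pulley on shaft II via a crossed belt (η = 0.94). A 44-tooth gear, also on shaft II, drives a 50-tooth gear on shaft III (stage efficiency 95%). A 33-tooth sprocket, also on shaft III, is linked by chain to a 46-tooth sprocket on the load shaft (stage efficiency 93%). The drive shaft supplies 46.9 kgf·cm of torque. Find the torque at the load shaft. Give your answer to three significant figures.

Belt: ratio = 15.9/6.5 = 2.4462; torque at shaft II = 46.9 × 2.4462 × 0.94 = 107.84 kgf·cm.
Gear mesh: ratio = 50/44 = 1.1364; torque at shaft III = 107.84 × 1.1364 × 0.95 = 116.42 kgf·cm.
Chain: ratio = 46/33 = 1.3939; torque at the load shaft = 116.42 × 1.3939 × 0.93 = 150.92 kgf·cm.

151 kgf·cm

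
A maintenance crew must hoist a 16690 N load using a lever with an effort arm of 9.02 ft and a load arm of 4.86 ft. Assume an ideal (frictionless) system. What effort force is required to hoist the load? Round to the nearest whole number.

8993 N

Lever MA = effort arm / load arm = 9.02/4.86 = 1.856.
Effort = load / MA = 16690 / 1.856 = 8992.6 N.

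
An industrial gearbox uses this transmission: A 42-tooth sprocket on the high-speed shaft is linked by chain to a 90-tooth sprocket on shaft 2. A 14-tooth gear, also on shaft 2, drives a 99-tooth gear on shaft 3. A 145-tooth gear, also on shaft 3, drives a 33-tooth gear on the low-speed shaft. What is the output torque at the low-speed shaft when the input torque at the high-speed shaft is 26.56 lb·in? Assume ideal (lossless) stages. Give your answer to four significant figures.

chain 90/42 = 2.1429 → τ = 26.56·2.1429 = 56.914 lb·in
gear mesh 99/14 = 7.0714 → τ = 56.914·7.0714 = 402.47 lb·in
gear mesh 33/145 = 0.22759 → τ = 402.47·0.22759 = 91.596 lb·in

91.60 lb·in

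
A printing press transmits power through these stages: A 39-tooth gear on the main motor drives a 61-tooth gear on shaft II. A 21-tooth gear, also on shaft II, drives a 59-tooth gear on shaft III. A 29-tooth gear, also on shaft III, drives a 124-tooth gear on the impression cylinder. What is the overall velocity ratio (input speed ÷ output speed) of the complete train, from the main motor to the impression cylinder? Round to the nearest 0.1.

Each stage contributes driven/driver: gear mesh 61/39 = 1.5641, gear mesh 59/21 = 2.8095, gear mesh 124/29 = 4.2759.
Overall: 1.5641 × 2.8095 × 4.2759 = 18.79.

18.8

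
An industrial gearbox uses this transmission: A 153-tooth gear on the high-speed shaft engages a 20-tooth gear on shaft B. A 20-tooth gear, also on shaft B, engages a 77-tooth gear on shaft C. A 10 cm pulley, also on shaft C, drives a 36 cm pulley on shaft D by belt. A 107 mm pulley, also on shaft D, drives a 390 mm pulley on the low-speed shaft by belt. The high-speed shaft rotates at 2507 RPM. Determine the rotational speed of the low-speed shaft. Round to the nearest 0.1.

379.6 RPM

Gear mesh: ratio = 20/153 = 0.13072, so shaft B turns at 2507 / 0.13072 = 19179 RPM.
Gear mesh: ratio = 77/20 = 3.85, so shaft C turns at 19179 / 3.85 = 4981.4 RPM.
Belt: ratio = 36/10 = 3.6, so shaft D turns at 4981.4 / 3.6 = 1383.7 RPM.
Belt: ratio = 390/107 = 3.6449, so the low-speed shaft turns at 1383.7 / 3.6449 = 379.64 RPM.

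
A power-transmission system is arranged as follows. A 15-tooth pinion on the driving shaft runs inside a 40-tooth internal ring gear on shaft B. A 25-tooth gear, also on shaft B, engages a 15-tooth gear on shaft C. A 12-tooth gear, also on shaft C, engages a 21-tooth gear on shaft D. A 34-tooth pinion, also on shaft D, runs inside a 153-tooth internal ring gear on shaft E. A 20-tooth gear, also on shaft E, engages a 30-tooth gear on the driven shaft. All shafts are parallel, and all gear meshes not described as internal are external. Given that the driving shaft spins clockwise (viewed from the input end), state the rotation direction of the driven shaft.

anticlockwise

the driving shaft → shaft B: internal mesh, same direction → CW.
shaft B → shaft C: external mesh, 1 reversal → CCW.
shaft C → shaft D: external mesh, 1 reversal → CW.
shaft D → shaft E: internal mesh, same direction → CW.
shaft E → the driven shaft: external mesh, 1 reversal → CCW.
3 reversals in total — an odd number — so the driven shaft turns opposite to the driving shaft.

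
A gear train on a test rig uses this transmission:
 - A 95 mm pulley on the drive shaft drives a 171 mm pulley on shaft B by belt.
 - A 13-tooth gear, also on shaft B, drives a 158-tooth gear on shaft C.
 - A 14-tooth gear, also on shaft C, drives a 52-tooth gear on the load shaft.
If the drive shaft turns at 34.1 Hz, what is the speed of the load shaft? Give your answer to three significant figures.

belt 171/95 = 1.8 → 34.1/1.8 = 18.944 Hz
gear mesh 158/13 = 12.154 → 18.944/12.154 = 1.5587 Hz
gear mesh 52/14 = 3.7143 → 1.5587/3.7143 = 0.41966 Hz

0.420 Hz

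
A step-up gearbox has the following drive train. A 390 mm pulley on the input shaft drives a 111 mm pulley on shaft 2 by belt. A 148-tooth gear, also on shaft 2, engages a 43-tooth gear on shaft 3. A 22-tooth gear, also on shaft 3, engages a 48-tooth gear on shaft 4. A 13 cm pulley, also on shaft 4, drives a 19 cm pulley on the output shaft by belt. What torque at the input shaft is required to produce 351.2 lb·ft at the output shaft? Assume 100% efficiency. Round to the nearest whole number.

Overall ratio R = 0.28462 × 0.29054 × 2.1818 × 1.4615 = 0.26369.
Input torque = output torque / R = 351.2 / 0.26369 = 1331.9 lb·ft.

1332 lb·ft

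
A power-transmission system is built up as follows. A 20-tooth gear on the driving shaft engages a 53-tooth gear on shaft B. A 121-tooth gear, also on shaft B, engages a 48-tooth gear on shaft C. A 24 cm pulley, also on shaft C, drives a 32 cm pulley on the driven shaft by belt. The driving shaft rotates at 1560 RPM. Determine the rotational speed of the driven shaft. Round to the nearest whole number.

1113 RPM

gear mesh 53/20 = 2.65 → 1560/2.65 = 588.68 RPM
gear mesh 48/121 = 0.39669 → 588.68/0.39669 = 1484 RPM
belt 32/24 = 1.3333 → 1484/1.3333 = 1113 RPM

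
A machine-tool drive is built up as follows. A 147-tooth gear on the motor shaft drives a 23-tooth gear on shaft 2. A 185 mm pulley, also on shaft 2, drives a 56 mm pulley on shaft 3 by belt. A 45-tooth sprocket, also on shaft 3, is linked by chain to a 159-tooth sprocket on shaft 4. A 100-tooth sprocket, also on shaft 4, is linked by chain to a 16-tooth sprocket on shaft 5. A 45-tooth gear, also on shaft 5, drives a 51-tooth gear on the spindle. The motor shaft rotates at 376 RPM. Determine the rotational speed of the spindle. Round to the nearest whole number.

Gear mesh: ratio = 23/147 = 0.15646, so shaft 2 turns at 376 / 0.15646 = 2403.1 RPM.
Belt: ratio = 56/185 = 0.3027, so shaft 3 turns at 2403.1 / 0.3027 = 7938.9 RPM.
Chain: ratio = 159/45 = 3.5333, so shaft 4 turns at 7938.9 / 3.5333 = 2246.9 RPM.
Chain: ratio = 16/100 = 0.16, so shaft 5 turns at 2246.9 / 0.16 = 14043 RPM.
Gear mesh: ratio = 51/45 = 1.1333, so the spindle turns at 14043 / 1.1333 = 12391 RPM.

12391 RPM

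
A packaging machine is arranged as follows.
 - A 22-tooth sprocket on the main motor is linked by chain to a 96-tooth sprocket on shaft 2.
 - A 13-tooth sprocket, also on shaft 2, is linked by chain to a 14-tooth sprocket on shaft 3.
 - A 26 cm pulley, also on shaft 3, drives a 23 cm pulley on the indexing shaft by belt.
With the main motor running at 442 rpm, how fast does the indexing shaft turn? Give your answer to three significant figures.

106 rpm

the main motor → shaft 2 (chain, 96/22): 442 ÷ 4.3636 = 101.29 rpm
shaft 2 → shaft 3 (chain, 14/13): 101.29 ÷ 1.0769 = 94.057 rpm
shaft 3 → the indexing shaft (belt, 23/26): 94.057 ÷ 0.88462 = 106.32 rpm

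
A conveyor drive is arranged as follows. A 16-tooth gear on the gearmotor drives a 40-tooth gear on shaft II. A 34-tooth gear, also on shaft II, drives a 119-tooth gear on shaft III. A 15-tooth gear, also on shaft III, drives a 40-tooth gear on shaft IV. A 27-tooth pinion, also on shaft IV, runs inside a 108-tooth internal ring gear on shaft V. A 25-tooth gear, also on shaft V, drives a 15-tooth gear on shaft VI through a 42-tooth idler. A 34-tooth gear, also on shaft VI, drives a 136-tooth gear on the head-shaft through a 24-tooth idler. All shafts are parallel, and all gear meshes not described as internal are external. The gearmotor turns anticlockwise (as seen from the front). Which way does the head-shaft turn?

the gearmotor → shaft II: external mesh, 1 reversal → CW.
shaft II → shaft III: external mesh, 1 reversal → CCW.
shaft III → shaft IV: external mesh, 1 reversal → CW.
shaft IV → shaft V: internal mesh, same direction → CW.
shaft V → shaft VI: driver → idler → driven is 2 external meshes, 2 reversals → CW.
shaft VI → the head-shaft: driver → idler → driven is 2 external meshes, 2 reversals → CW.
7 reversals in total — an odd number — so the head-shaft turns opposite to the gearmotor.

clockwise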